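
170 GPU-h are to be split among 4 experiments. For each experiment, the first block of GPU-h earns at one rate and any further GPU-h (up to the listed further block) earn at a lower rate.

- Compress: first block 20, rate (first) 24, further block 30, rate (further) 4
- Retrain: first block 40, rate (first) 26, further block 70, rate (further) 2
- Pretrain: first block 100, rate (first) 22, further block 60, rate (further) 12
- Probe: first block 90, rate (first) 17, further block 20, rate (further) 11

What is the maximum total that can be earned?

3890

Rank every tier by rate: Retrain/tier1 26 > Compress/tier1 24 > Pretrain/tier1 22 > Probe/tier1 17 > Pretrain/tier2 12 > Probe/tier2 11 > Compress/tier2 4 > Retrain/tier2 2.
Retrain tier1 at 26: fill all 40 → 130 left.
Compress/tier1 (24): +20 → 110 left.
Fill Pretrain tier1 block (100 at 22) → 10 left.
Probe tier1 at 17: only 10 left, fill 10.
Total = 26×40 + 24×20 + 22×100 + 17×10 = 3890.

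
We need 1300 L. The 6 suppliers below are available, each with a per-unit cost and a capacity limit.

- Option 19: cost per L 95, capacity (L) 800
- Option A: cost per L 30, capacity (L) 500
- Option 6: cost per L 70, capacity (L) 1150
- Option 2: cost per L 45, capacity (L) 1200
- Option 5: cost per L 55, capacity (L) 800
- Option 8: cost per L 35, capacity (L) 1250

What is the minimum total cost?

43000

Cheapest first:
Take 500 from Option A at 30 ; need 800 more.
Option 8 at 35: take 800 of its 1250 ; requirement met.
Option 2, Option 5, Option 6, Option 19: unused.
Cost = 500×30 + 800×35 = 43000.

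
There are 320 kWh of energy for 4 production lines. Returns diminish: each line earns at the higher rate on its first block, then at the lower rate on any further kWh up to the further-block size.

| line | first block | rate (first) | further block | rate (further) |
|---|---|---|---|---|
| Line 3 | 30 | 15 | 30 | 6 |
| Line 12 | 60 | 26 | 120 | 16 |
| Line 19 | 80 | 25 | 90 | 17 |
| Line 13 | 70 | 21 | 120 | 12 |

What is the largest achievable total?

Treat each block as its own option and order by rate: Line 12/first 26 > Line 19/first 25 > Line 13/first 21 > Line 19/second 17 > Line 12/second 16 > Line 3/first 15 > Line 13/second 12 > Line 3/second 6.
Fill Line 12 first block (60 at 26) → 260 left.
Line 19 first at 25: fill all 80 → 180 left.
Fill Line 13 first block (70 at 21) → 110 left.
Line 19 second at 17: fill all 90 → 20 left.
Line 12 second at 16: only 20 left, fill 20.
Total = 26×60 + 25×80 + 21×70 + 17×90 + 16×20 = 6880.

6880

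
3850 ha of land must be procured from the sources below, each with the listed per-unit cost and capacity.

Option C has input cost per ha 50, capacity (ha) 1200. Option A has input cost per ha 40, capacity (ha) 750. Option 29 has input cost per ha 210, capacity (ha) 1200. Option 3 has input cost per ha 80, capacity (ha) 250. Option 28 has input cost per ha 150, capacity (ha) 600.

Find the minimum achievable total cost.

420500

Fill from the cheapest source first.
Take 750 from Option A at 40 → need 3100 more.
Option C at 50: take all 1200 ha → 1900 still needed.
Take 250 from Option 3 at 80 → need 1650 more.
Take 600 from Option 28 at 150 → need 1050 more.
Take 1050 from Option 29 at 210 to finish.
Cost = 750×40 + 1200×50 + 250×80 + 600×150 + 1050×210 = 420500.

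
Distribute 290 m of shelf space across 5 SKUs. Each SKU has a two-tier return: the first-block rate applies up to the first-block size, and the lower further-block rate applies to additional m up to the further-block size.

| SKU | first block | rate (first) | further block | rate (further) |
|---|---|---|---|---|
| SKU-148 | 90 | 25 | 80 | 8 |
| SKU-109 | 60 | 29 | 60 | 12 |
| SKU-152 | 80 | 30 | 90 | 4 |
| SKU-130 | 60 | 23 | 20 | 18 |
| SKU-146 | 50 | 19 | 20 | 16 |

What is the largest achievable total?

7770

Treat each block as its own option and order by rate: SKU-152/tier1 30 > SKU-109/tier1 29 > SKU-148/tier1 25 > SKU-130/tier1 23 > SKU-146/tier1 19 > SKU-130/tier2 18 > SKU-146/tier2 16 > SKU-109/tier2 12 > SKU-148/tier2 8 > SKU-152/tier2 4.
SKU-152/tier1 (30): +80 — 210 left.
SKU-109 tier1 at 29: fill all 60 — 150 left.
SKU-148/tier1 (25): +90 — 60 left.
Fill SKU-130 tier1 block (60 at 23) — 0 left.
Total = 30×80 + 29×60 + 25×90 + 23×60 = 7770.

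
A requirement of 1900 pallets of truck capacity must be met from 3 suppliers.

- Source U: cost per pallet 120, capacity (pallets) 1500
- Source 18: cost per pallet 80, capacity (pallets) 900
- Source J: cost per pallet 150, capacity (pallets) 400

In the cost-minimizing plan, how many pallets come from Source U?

Use suppliers in increasing cost order.
Source 18 at 80: take all 900 pallets — 1000 still needed.
Source U (120): take the remaining 1000 — done.
Source J: unused.

1000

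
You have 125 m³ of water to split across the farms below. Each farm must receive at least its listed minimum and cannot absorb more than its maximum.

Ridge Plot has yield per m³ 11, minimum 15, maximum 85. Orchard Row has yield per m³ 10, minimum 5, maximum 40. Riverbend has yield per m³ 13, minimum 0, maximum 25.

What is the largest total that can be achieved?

Meeting every minimum uses 15+5+0 = 20 m³, leaving 105.
Order the farms by yield per m³: Riverbend 13 > Ridge Plot 11 > Orchard Row 10.
Give Riverbend 25 more to hit its cap of 25 ; 80 left.
Ridge Plot: +70 to 85 (cap) ; 10 left.
Orchard Row has room for 35 more but only 10 remain, so it gets 15.
Total = 11×85 + 10×15 + 13×25 = 1410.

1410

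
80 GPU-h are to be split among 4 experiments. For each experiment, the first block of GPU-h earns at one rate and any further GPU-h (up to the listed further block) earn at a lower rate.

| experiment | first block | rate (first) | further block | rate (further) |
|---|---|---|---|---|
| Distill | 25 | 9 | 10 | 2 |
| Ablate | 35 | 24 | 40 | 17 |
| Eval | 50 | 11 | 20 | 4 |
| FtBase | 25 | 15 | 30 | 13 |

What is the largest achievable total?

Rank every tier by rate: Ablate/tier1 24 > Ablate/tier2 17 > FtBase/tier1 15 > FtBase/tier2 13 > Eval/tier1 11 > Distill/tier1 9 > Eval/tier2 4 > Distill/tier2 2.
Ablate/tier1 (24): +35 ; 45 left.
Ablate tier2 at 17: fill all 40 ; 5 left.
FtBase/tier1: +5 of 25 at 15; pool empty.
Total = 24×35 + 17×40 + 15×5 = 1595.

1595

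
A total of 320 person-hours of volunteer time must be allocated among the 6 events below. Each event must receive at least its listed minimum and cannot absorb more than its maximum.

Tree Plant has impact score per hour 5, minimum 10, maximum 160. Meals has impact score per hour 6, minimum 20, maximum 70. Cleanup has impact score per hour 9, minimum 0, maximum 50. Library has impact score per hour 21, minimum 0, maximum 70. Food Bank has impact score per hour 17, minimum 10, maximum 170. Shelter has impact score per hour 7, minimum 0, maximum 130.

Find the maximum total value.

4980

Meeting every minimum uses 10+20+0+0+10+0 = 40 person-hours, leaving 280.
Rank by impact score per hour: Library 21 > Food Bank 17 > Cleanup 9 > Shelter 7 > Meals 6 > Tree Plant 5.
Give Library 70 more to hit its cap of 70 ; 210 left.
Food Bank: +160 to 170 (cap) ; 50 left.
Give Cleanup 50 more to hit its cap of 50 ; 0 left.
Total = 5×10 + 6×20 + 9×50 + 21×70 + 17×170 = 4980.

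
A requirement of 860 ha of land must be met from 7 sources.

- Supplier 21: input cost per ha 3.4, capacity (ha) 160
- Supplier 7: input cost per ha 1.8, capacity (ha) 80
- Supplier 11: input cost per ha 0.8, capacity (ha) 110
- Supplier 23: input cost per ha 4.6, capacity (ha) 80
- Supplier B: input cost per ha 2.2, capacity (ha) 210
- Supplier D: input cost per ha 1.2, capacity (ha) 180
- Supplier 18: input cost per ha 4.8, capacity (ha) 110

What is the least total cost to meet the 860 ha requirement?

Cheapest first:
Supplier 11 at 0.8: take all 110 ha → 750 still needed.
Take 180 from Supplier D at 1.2 → need 570 more.
Supplier 7 (1.8): use full 80 → 490 ha to go.
Supplier B (2.2): use full 210 → 280 ha to go.
Take 160 from Supplier 21 at 3.4 → need 120 more.
Supplier 23 (4.6): use full 80 → 40 ha to go.
Supplier 18 at 4.8: take 40 of its 110 → requirement met.
Cost = 110×0.8 + 180×1.2 + 80×1.8 + 210×2.2 + 160×3.4 + 80×4.6 + 40×4.8 = 2014.

2014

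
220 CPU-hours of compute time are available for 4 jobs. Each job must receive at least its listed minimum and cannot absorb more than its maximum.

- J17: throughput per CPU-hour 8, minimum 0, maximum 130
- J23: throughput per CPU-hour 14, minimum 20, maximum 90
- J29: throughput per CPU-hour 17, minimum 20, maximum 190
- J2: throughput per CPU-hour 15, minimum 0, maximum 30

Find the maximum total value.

Meeting every minimum uses 0+20+20+0 = 40 CPU-hours, leaving 180.
Highest throughput per CPU-hour first: J29 17 > J2 15 > J23 14 > J17 8.
J29: +170 to 190 (cap) ; 10 left.
Only 10 left; J2 takes them to reach 10.
Total = 14×20 + 17×190 + 15×10 = 3660.

3660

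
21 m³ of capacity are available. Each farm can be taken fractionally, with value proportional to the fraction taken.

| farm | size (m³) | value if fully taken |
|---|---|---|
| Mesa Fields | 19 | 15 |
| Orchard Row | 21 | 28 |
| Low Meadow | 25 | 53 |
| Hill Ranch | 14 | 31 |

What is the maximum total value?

45.84

Best value per unit of size first: Hill Ranch 31/14≈2.21, Low Meadow 53/25≈2.12, Orchard Row 28/21≈1.33, Mesa Fields 15/19≈0.789.
All 14 m³ of Hill Ranch fit (value 31) ; 7 remain.
Fill the last 7 m³ with part of Low Meadow: 7/25 of it earns 14.84.
Total value = 45.84.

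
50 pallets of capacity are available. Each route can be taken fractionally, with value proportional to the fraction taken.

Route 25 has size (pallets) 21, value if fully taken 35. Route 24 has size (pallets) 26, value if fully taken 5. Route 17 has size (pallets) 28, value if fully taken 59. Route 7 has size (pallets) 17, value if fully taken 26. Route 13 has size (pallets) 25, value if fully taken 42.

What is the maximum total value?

95.96

Best value per unit of size first: Route 17 59/28≈2.11, Route 13 42/25≈1.68, Route 25 35/21≈1.67, Route 7 26/17≈1.53, Route 24 5/26≈0.192.
Route 17: take in full, 28 pallets for value 59 ; 22 left.
22 pallets left: a 22/25 share of Route 13 gives 42×22/25 = 36.96.
Total value = 95.96.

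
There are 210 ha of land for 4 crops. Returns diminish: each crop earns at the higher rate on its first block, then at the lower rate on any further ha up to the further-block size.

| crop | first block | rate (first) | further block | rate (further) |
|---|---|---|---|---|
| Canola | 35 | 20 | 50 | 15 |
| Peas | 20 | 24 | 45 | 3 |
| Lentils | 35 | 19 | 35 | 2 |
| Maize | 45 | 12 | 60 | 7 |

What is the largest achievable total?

3310

Treat each block as its own option and order by rate: Peas/tier1 24 > Canola/tier1 20 > Lentils/tier1 19 > Canola/tier2 15 > Maize/tier1 12 > Maize/tier2 7 > Peas/tier2 3 > Lentils/tier2 2.
Peas/tier1 (24): +20 → 190 left.
Fill Canola tier1 block (35 at 20) → 155 left.
Lentils tier1 at 19: fill all 35 → 120 left.
Canola tier2 at 15: fill all 50 → 70 left.
Fill Maize tier1 block (45 at 12) → 25 left.
Maize tier2 at 7: only 25 left, fill 25.
Total = 24×20 + 20×35 + 19×35 + 15×50 + 12×45 + 7×25 = 3310.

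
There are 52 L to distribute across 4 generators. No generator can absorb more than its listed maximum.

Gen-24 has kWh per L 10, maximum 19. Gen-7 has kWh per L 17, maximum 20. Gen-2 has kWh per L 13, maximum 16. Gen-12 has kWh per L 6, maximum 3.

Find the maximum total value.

Rank by kWh per L: Gen-7 17 > Gen-2 13 > Gen-24 10 > Gen-12 6.
Gen-7 takes 20 to reach its cap of 20 — 32 left.
Give Gen-2 16 to hit its cap of 16 — 16 left.
Gen-24 has room for 19 but only 16 remain, so it gets 16.
Total = 10×16 + 17×20 + 13×16 = 708.

708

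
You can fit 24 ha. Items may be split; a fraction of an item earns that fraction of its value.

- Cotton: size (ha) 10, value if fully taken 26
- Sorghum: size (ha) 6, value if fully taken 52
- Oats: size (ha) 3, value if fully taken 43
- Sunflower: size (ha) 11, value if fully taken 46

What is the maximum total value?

151.4

Best value per unit of size first: Oats 43/3≈14.3, Sorghum 52/6≈8.67, Sunflower 46/11≈4.18, Cotton 26/10≈2.6.
Oats: take in full, 3 ha for value 43 — 21 left.
All 6 ha of Sorghum fit (value 52) — 15 remain.
Take all of Sunflower (11 ha, value 46) — 4 ha left.
4 ha left: a 4/10 share of Cotton gives 26×4/10 = 10.4.
Total value = 151.4.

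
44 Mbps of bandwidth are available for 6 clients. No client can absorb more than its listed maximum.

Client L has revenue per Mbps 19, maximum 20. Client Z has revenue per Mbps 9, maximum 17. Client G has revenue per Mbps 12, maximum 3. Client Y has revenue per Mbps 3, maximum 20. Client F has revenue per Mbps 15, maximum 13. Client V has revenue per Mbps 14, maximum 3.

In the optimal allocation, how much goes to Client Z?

5

Highest revenue per Mbps first: Client L 19 > Client F 15 > Client V 14 > Client G 12 > Client Z 9 > Client Y 3.
Client L takes 20 to reach its cap of 20 ; 24 left.
Client F takes 13 to reach its cap of 13 ; 11 left.
Give Client V 3 to hit its cap of 3 ; 8 left.
Give Client G 3 to hit its cap of 3 ; 5 left.
Client Z has room for 17 but only 5 remain, so it gets 5.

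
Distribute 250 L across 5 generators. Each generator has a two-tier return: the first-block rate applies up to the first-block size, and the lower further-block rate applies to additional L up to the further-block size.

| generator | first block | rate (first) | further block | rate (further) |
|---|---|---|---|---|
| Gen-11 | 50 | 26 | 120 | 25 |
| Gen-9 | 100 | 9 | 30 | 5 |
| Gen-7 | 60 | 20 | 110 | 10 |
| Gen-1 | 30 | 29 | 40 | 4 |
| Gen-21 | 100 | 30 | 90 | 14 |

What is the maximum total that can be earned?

6920

Treat each block as its own option and order by rate: Gen-21/T1 30 > Gen-1/T1 29 > Gen-11/T1 26 > Gen-11/T2 25 > Gen-7/T1 20 > Gen-21/T2 14 > Gen-7/T2 10 > Gen-9/T1 9 > Gen-9/T2 5 > Gen-1/T2 4.
Gen-21 T1 at 30: fill all 100 → 150 left.
Gen-1 T1 at 29: fill all 30 → 120 left.
Gen-11 T1 at 26: fill all 50 → 70 left.
Gen-11/T2: +70 of 120 at 25; pool empty.
Total = 30×100 + 29×30 + 26×50 + 25×70 = 6920.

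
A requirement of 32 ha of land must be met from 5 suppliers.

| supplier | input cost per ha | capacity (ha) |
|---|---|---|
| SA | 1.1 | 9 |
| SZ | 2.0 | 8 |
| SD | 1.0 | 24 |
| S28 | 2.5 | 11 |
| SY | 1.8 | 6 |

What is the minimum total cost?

32.8

Use suppliers in increasing cost order.
SD (1.0): use full 24 → 8 ha to go.
SA at 1.1: take 8 of its 9 → requirement met.
SY, SZ, S28: unused.
Cost = 24×1.0 + 8×1.1 = 32.8.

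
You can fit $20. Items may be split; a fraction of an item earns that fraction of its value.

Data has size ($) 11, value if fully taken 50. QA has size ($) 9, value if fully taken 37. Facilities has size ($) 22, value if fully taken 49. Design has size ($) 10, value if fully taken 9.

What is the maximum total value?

Rank by value-to-size ratio: Data 50/11≈4.55, QA 37/9≈4.11, Facilities 49/22≈2.23, Design 9/10≈0.9.
Data: take in full, 11 $ for value 50 ; 9 left.
Take all of QA (9 $, value 37) ; 0 $ left.
Total value = 87.

87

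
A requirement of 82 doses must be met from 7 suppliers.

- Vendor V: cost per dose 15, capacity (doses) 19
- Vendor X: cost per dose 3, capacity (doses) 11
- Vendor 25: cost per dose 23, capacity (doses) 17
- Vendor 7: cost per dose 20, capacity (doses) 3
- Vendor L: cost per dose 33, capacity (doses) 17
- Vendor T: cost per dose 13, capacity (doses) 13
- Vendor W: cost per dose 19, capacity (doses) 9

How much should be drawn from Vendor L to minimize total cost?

10

Fill from the cheapest supplier first.
Take 11 from Vendor X at 3 — need 71 more.
Vendor T (13): use full 13 — 58 doses to go.
Take 19 from Vendor V at 15 — need 39 more.
Vendor W (19): use full 9 — 30 doses to go.
Vendor 7 at 20: take all 3 doses — 27 still needed.
Vendor 25 (23): use full 17 — 10 doses to go.
Take 10 from Vendor L at 33 to finish.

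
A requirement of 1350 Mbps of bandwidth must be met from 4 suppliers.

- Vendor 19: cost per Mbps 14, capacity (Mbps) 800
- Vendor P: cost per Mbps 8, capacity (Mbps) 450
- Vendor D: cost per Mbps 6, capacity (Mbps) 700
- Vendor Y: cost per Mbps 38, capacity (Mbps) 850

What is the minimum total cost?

10600

Cheapest first:
Vendor D at 6: take all 700 Mbps → 650 still needed.
Vendor P at 8: take all 450 Mbps → 200 still needed.
Vendor 19 (14): take the remaining 200 → done.
Vendor Y: unused.
Cost = 700×6 + 450×8 + 200×14 = 10600.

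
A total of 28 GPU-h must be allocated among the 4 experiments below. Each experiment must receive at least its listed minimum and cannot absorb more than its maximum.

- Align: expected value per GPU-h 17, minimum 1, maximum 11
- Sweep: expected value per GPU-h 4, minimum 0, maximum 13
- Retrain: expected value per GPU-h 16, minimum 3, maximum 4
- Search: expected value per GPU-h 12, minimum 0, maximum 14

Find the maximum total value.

Meeting every minimum uses 1+0+3+0 = 4 GPU-h, leaving 24.
Rank by expected value per GPU-h: Align 17 > Retrain 16 > Search 12 > Sweep 4.
Give Align 10 more to hit its cap of 11 — 14 left.
Retrain takes 1 more to reach its cap of 4 — 13 left.
Only 13 left; Search takes them to reach 13.
Total = 17×11 + 16×4 + 12×13 = 407.

407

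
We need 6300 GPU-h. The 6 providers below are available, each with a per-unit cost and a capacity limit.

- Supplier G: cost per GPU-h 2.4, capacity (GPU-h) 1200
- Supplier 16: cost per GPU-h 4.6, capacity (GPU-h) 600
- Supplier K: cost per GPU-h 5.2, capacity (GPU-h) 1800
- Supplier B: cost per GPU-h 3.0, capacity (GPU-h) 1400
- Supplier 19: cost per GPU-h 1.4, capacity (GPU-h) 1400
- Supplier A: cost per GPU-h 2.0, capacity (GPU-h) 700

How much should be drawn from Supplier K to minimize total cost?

Fill from the cheapest provider first.
Take 1400 from Supplier 19 at 1.4 ; need 4900 more.
Supplier A at 2.0: take all 700 GPU-h ; 4200 still needed.
Supplier G at 2.4: take all 1200 GPU-h ; 3000 still needed.
Supplier B (3.0): use full 1400 ; 1600 GPU-h to go.
Supplier 16 at 4.6: take all 600 GPU-h ; 1000 still needed.
Supplier K at 5.2: take 1000 of its 1800 ; requirement met.

1000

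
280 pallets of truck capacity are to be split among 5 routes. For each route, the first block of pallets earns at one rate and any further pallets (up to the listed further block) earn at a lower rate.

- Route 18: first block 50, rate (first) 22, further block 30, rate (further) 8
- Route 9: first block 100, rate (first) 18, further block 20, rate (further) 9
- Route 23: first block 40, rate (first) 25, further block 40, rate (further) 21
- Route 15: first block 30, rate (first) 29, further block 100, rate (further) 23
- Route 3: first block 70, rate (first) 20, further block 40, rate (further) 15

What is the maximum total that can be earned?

Rank every tier by rate: Route 15/first 29 > Route 23/first 25 > Route 15/second 23 > Route 18/first 22 > Route 23/second 21 > Route 3/first 20 > Route 9/first 18 > Route 3/second 15 > Route 9/second 9 > Route 18/second 8.
Fill Route 15 first block (30 at 29) ; 250 left.
Route 23 first at 25: fill all 40 ; 210 left.
Route 15 second at 23: fill all 100 ; 110 left.
Fill Route 18 first block (50 at 22) ; 60 left.
Route 23/second (21): +40 ; 20 left.
Route 3 first at 20: only 20 left, fill 20.
Total = 29×30 + 25×40 + 23×100 + 22×50 + 21×40 + 20×20 = 6510.

6510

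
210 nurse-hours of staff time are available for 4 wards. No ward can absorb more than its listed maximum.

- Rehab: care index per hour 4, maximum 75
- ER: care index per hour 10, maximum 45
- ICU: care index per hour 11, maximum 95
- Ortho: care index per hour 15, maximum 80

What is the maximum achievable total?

Order the wards by care index per hour: Ortho 15 > ICU 11 > ER 10 > Rehab 4.
Ortho takes 80 to reach its cap of 80 → 130 left.
Give ICU 95 to hit its cap of 95 → 35 left.
ER: +35 (room for 45) → 35. Pool exhausted.
Total = 10×35 + 11×95 + 15×80 = 2595.

2595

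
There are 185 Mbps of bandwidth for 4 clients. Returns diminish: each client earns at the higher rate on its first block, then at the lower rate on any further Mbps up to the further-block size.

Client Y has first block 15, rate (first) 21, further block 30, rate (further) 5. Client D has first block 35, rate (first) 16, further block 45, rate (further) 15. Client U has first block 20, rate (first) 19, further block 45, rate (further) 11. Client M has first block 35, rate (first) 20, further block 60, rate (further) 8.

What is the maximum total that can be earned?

3015

Treat each block as its own option and order by rate: Client Y/first 21 > Client M/first 20 > Client U/first 19 > Client D/first 16 > Client D/second 15 > Client U/second 11 > Client M/second 8 > Client Y/second 5.
Client Y/first (21): +15 — 170 left.
Fill Client M first block (35 at 20) — 135 left.
Client U/first (19): +20 — 115 left.
Client D/first (16): +35 — 80 left.
Fill Client D second block (45 at 15) — 35 left.
Client U/second: +35 of 45 at 11; pool empty.
Total = 21×15 + 20×35 + 19×20 + 16×35 + 15×45 + 11×35 = 3015.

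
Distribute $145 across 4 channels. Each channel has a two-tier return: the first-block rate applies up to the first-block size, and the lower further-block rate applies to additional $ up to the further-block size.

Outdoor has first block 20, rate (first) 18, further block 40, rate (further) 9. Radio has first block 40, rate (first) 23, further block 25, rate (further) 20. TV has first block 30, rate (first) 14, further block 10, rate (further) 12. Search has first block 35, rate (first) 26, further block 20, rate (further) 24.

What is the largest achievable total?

3240

Rank every tier by rate: Search/tier1 26 > Search/tier2 24 > Radio/tier1 23 > Radio/tier2 20 > Outdoor/tier1 18 > TV/tier1 14 > TV/tier2 12 > Outdoor/tier2 9.
Search tier1 at 26: fill all 35 ; 110 left.
Search tier2 at 24: fill all 20 ; 90 left.
Fill Radio tier1 block (40 at 23) ; 50 left.
Radio tier2 at 20: fill all 25 ; 25 left.
Fill Outdoor tier1 block (20 at 18) ; 5 left.
5 remain; put them into TV tier1 at 14.
Total = 26×35 + 24×20 + 23×40 + 20×25 + 18×20 + 14×5 = 3240.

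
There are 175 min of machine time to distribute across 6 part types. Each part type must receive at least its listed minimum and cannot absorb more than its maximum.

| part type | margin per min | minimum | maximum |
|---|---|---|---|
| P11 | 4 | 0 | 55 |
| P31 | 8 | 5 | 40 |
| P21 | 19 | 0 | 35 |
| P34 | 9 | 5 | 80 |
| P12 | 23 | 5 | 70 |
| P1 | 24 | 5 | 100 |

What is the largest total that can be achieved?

3980

Meeting every minimum uses 0+5+0+5+5+5 = 20 min, leaving 155.
Rank by margin per min: P1 24 > P12 23 > P21 19 > P34 9 > P31 8 > P11 4.
Give P1 95 more to hit its cap of 100 ; 60 left.
Only 60 left; P12 takes them to reach 65.
Total = 8×5 + 9×5 + 23×65 + 24×100 = 3980.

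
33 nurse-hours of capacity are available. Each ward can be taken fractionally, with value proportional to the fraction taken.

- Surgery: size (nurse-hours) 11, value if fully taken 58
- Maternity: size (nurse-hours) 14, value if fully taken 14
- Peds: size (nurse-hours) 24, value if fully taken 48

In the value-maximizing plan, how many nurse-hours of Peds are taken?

Best value per unit of size first: Surgery 58/11≈5.27, Peds 48/24≈2, Maternity 14/14≈1.
Surgery: take in full, 11 nurse-hours for value 58 — 22 left.
22 nurse-hours left: a 22/24 share of Peds gives 48×22/24 = 44.

22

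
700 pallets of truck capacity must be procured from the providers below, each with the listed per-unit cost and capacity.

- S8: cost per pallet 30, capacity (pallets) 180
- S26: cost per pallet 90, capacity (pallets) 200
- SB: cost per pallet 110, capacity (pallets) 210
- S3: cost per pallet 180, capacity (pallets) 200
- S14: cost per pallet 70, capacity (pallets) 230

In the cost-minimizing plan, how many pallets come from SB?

90

Use providers in increasing cost order.
S8 (30): use full 180 ; 520 pallets to go.
Take 230 from S14 at 70 ; need 290 more.
Take 200 from S26 at 90 ; need 90 more.
SB (110): take the remaining 90 ; done.
S3: unused.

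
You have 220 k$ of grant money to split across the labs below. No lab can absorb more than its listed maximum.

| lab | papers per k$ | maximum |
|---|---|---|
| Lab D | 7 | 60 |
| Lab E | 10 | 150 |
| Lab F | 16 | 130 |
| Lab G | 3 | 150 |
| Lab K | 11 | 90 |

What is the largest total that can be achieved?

3070

Rank by papers per k$: Lab F 16 > Lab K 11 > Lab E 10 > Lab D 7 > Lab G 3.
Give Lab F 130 to hit its cap of 130 — 90 left.
Lab K takes 90 to reach its cap of 90 — 0 left.
Total = 16×130 + 11×90 = 3070.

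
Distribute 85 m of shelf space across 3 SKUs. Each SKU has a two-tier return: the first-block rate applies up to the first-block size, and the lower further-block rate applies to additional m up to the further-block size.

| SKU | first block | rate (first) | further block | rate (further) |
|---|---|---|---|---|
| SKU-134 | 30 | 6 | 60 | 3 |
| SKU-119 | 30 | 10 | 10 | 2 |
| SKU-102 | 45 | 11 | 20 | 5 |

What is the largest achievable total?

Order all 6 blocks by rate: SKU-102/T1 11 > SKU-119/T1 10 > SKU-134/T1 6 > SKU-102/T2 5 > SKU-134/T2 3 > SKU-119/T2 2.
SKU-102 T1 at 11: fill all 45 → 40 left.
SKU-119/T1 (10): +30 → 10 left.
SKU-134/T1: +10 of 30 at 6; pool empty.
Total = 11×45 + 10×30 + 6×10 = 855.

855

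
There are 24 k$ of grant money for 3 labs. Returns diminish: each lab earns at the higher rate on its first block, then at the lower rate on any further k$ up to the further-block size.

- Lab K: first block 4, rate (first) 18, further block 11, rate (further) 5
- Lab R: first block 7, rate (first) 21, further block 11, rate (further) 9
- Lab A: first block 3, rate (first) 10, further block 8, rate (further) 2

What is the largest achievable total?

Order all 6 blocks by rate: Lab R/tier1 21 > Lab K/tier1 18 > Lab A/tier1 10 > Lab R/tier2 9 > Lab K/tier2 5 > Lab A/tier2 2.
Lab R/tier1 (21): +7 — 17 left.
Lab K tier1 at 18: fill all 4 — 13 left.
Lab A/tier1 (10): +3 — 10 left.
10 remain; put them into Lab R tier2 at 9.
Total = 21×7 + 18×4 + 10×3 + 9×10 = 339.

339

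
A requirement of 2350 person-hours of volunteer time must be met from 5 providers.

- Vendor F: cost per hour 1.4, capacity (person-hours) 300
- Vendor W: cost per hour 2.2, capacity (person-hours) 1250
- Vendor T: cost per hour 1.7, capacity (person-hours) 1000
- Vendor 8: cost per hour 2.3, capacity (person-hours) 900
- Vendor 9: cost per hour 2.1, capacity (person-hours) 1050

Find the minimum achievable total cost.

4325

Fill from the cheapest provider first.
Vendor F at 1.4: take all 300 person-hours — 2050 still needed.
Vendor T (1.7): use full 1000 — 1050 person-hours to go.
Take 1050 from Vendor 9 at 2.1 — need 0 more.
Vendor W, Vendor 8: unused.
Cost = 300×1.4 + 1000×1.7 + 1050×2.1 = 4325.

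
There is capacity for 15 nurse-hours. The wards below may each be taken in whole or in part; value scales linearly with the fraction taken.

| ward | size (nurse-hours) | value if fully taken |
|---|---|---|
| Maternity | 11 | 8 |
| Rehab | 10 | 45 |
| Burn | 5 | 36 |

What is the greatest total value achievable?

Best value per unit of size first: Burn 36/5≈7.2, Rehab 45/10≈4.5, Maternity 8/11≈0.727.
Take all of Burn (5 nurse-hours, value 36) → 10 nurse-hours left.
Take all of Rehab (10 nurse-hours, value 45) → 0 nurse-hours left.
Total value = 81.

81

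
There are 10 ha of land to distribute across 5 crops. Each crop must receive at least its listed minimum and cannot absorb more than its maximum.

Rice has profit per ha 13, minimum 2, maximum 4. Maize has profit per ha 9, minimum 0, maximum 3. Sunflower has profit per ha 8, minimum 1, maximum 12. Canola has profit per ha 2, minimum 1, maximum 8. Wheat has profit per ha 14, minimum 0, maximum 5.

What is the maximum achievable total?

119

Meeting every minimum uses 2+0+1+1+0 = 4 ha, leaving 6.
Rank by profit per ha: Wheat 14 > Rice 13 > Maize 9 > Sunflower 8 > Canola 2.
Wheat: +5 to 5 (cap) — 1 left.
Only 1 left; Rice takes them to reach 3.
Total = 13×3 + 8×1 + 2×1 + 14×5 = 119.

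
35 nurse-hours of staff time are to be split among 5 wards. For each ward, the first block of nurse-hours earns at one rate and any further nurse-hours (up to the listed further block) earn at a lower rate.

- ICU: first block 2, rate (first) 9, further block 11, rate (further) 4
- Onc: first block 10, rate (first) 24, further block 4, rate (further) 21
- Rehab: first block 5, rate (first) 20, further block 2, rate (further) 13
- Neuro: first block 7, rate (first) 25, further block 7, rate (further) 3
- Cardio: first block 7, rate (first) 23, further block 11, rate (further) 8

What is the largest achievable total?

786

Rank every tier by rate: Neuro/first 25 > Onc/first 24 > Cardio/first 23 > Onc/second 21 > Rehab/first 20 > Rehab/second 13 > ICU/first 9 > Cardio/second 8 > ICU/second 4 > Neuro/second 3.
Fill Neuro first block (7 at 25) — 28 left.
Onc first at 24: fill all 10 — 18 left.
Cardio first at 23: fill all 7 — 11 left.
Onc/second (21): +4 — 7 left.
Rehab first at 20: fill all 5 — 2 left.
Rehab second at 13: fill all 2 — 0 left.
Total = 25×7 + 24×10 + 23×7 + 21×4 + 20×5 + 13×2 = 786.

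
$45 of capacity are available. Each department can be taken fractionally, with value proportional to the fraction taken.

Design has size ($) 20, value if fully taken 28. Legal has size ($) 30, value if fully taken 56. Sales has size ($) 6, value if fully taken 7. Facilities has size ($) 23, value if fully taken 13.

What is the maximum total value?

Best value per unit of size first: Legal 56/30≈1.87, Design 28/20≈1.4, Sales 7/6≈1.17, Facilities 13/23≈0.565.
All 30 $ of Legal fit (value 56) — 15 remain.
Fill the last 15 $ with part of Design: 15/20 of it earns 21.
Total value = 77.

77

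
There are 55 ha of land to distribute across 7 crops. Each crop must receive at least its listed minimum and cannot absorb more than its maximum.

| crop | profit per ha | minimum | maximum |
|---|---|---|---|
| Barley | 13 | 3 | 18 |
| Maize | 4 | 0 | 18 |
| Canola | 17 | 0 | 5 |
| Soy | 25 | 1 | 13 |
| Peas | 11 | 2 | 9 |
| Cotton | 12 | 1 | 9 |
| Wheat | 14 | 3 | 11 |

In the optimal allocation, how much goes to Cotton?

6

Meeting every minimum uses 3+0+0+1+2+1+3 = 10 ha, leaving 45.
Rank by profit per ha: Soy 25 > Canola 17 > Wheat 14 > Barley 13 > Cotton 12 > Peas 11 > Maize 4.
Soy: +12 to 13 (cap) — 33 left.
Canola: +5 to 5 (cap) — 28 left.
Wheat: +8 to 11 (cap) — 20 left.
Barley takes 15 more to reach its cap of 18 — 5 left.
Cotton: +5 (room for 8) → 6. Pool exhausted.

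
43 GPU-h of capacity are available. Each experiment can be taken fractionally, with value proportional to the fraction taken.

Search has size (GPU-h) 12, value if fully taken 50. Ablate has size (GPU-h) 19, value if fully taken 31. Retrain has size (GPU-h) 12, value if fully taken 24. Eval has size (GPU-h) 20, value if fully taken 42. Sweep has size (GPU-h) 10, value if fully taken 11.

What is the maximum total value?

Rank by value-to-size ratio: Search 50/12≈4.17, Eval 42/20≈2.1, Retrain 24/12≈2, Ablate 31/19≈1.63, Sweep 11/10≈1.1.
Search: take in full, 12 GPU-h for value 50 ; 31 left.
Eval: take in full, 20 GPU-h for value 42 ; 11 left.
11 GPU-h left: a 11/12 share of Retrain gives 24×11/12 = 22.
Total value = 114.

114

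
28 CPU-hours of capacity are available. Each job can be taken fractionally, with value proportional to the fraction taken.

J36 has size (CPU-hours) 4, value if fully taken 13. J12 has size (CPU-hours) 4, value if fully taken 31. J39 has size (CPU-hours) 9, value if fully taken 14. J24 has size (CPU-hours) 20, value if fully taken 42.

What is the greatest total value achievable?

Rank by value-to-size ratio: J12 31/4≈7.75, J36 13/4≈3.25, J24 42/20≈2.1, J39 14/9≈1.56.
J12: take in full, 4 CPU-hours for value 31 → 24 left.
Take all of J36 (4 CPU-hours, value 13) → 20 CPU-hours left.
Take all of J24 (20 CPU-hours, value 42) → 0 CPU-hours left.
Total value = 86.

86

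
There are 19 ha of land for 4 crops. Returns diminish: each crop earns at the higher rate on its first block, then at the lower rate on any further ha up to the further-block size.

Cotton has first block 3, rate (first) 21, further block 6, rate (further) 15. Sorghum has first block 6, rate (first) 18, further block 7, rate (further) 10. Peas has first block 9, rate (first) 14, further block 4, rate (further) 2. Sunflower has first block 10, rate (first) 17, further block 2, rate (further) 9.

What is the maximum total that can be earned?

341

Order all 8 blocks by rate: Cotton/first 21 > Sorghum/first 18 > Sunflower/first 17 > Cotton/second 15 > Peas/first 14 > Sorghum/second 10 > Sunflower/second 9 > Peas/second 2.
Cotton first at 21: fill all 3 → 16 left.
Sorghum/first (18): +6 → 10 left.
Fill Sunflower first block (10 at 17) → 0 left.
Total = 21×3 + 18×6 + 17×10 = 341.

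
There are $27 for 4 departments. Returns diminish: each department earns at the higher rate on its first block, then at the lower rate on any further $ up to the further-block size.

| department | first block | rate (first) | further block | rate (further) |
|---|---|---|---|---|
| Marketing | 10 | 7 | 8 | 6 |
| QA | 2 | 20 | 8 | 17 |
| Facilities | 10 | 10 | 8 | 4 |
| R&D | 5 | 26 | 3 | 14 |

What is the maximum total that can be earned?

Rank every tier by rate: R&D/first 26 > QA/first 20 > QA/second 17 > R&D/second 14 > Facilities/first 10 > Marketing/first 7 > Marketing/second 6 > Facilities/second 4.
R&D first at 26: fill all 5 — 22 left.
Fill QA first block (2 at 20) — 20 left.
Fill QA second block (8 at 17) — 12 left.
R&D/second (14): +3 — 9 left.
Facilities first at 10: only 9 left, fill 9.
Total = 26×5 + 20×2 + 17×8 + 14×3 + 10×9 = 438.

438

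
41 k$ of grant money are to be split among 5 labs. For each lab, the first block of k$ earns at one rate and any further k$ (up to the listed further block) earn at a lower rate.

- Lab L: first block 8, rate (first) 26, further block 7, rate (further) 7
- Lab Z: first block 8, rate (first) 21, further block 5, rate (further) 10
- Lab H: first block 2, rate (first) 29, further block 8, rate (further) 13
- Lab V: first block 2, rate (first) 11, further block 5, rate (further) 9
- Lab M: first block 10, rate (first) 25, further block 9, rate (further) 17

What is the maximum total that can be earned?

889

Rank every tier by rate: Lab H/tier1 29 > Lab L/tier1 26 > Lab M/tier1 25 > Lab Z/tier1 21 > Lab M/tier2 17 > Lab H/tier2 13 > Lab V/tier1 11 > Lab Z/tier2 10 > Lab V/tier2 9 > Lab L/tier2 7.
Lab H tier1 at 29: fill all 2 — 39 left.
Fill Lab L tier1 block (8 at 26) — 31 left.
Lab M/tier1 (25): +10 — 21 left.
Lab Z tier1 at 21: fill all 8 — 13 left.
Lab M/tier2 (17): +9 — 4 left.
4 remain; put them into Lab H tier2 at 13.
Total = 29×2 + 26×8 + 25×10 + 21×8 + 17×9 + 13×4 = 889.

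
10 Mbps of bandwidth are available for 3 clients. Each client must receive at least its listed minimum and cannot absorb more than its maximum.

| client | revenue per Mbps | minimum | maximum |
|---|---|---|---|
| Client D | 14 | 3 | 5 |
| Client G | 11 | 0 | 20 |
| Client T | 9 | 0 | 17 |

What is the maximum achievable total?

125

Meeting every minimum uses 3+0+0 = 3 Mbps, leaving 7.
Rank by revenue per Mbps: Client D 14 > Client G 11 > Client T 9.
Client D: +2 to 5 (cap) — 5 left.
Client G: +5 (room for 20) → 5. Pool exhausted.
Total = 14×5 + 11×5 = 125.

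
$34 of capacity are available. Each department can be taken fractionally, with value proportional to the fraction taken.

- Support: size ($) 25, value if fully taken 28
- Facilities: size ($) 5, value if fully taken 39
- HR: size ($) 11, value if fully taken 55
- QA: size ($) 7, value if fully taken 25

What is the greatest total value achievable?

Best value per unit of size first: Facilities 39/5≈7.8, HR 55/11≈5, QA 25/7≈3.57, Support 28/25≈1.12.
All 5 $ of Facilities fit (value 39) ; 29 remain.
Take all of HR (11 $, value 55) ; 18 $ left.
All 7 $ of QA fit (value 25) ; 11 remain.
Fill the last 11 $ with part of Support: 11/25 of it earns 12.32.
Total value = 131.32.

131.32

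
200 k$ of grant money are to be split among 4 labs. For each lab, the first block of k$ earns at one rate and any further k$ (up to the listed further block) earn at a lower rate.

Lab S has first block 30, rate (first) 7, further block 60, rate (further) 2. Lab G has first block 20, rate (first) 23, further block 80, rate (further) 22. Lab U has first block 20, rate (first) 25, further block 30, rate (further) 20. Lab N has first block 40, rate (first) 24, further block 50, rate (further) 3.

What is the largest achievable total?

4350

Treat each block as its own option and order by rate: Lab U/tier1 25 > Lab N/tier1 24 > Lab G/tier1 23 > Lab G/tier2 22 > Lab U/tier2 20 > Lab S/tier1 7 > Lab N/tier2 3 > Lab S/tier2 2.
Lab U tier1 at 25: fill all 20 — 180 left.
Lab N tier1 at 24: fill all 40 — 140 left.
Fill Lab G tier1 block (20 at 23) — 120 left.
Lab G/tier2 (22): +80 — 40 left.
Lab U tier2 at 20: fill all 30 — 10 left.
10 remain; put them into Lab S tier1 at 7.
Total = 25×20 + 24×40 + 23×20 + 22×80 + 20×30 + 7×10 = 4350.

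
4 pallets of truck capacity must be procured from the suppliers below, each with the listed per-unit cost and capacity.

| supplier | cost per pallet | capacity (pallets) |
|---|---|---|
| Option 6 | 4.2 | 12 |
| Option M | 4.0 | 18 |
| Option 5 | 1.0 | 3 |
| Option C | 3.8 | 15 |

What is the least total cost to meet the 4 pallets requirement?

6.8

Fill from the cheapest supplier first.
Option 5 at 1.0: take all 3 pallets → 1 still needed.
Take 1 from Option C at 3.8 to finish.
Option M, Option 6: unused.
Cost = 3×1.0 + 1×3.8 = 6.8.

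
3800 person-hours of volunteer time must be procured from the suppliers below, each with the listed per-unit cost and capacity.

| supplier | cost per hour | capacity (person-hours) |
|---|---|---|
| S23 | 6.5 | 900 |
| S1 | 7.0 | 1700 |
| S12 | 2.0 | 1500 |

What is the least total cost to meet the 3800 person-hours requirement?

18650

Use suppliers in increasing cost order.
S12 (2.0): use full 1500 → 2300 person-hours to go.
S23 (6.5): use full 900 → 1400 person-hours to go.
Take 1400 from S1 at 7.0 to finish.
Cost = 1500×2.0 + 900×6.5 + 1400×7.0 = 18650.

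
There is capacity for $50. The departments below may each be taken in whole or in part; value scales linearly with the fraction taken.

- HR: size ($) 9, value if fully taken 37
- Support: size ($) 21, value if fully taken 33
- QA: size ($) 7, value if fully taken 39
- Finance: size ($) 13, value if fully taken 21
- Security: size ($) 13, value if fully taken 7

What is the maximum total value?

Best value per unit of size first: QA 39/7≈5.57, HR 37/9≈4.11, Finance 21/13≈1.62, Support 33/21≈1.57, Security 7/13≈0.538.
Take all of QA (7 $, value 39) ; 43 $ left.
All 9 $ of HR fit (value 37) ; 34 remain.
Finance: take in full, 13 $ for value 21 ; 21 left.
Take all of Support (21 $, value 33) ; 0 $ left.
Total value = 130.

130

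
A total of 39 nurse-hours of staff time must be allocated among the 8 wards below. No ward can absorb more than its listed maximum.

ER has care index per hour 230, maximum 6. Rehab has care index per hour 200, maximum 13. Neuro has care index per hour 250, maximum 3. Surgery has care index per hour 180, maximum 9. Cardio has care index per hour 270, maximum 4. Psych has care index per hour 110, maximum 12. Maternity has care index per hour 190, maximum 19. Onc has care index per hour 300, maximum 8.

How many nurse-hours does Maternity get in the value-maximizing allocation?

Rank by care index per hour: Onc 300 > Cardio 270 > Neuro 250 > ER 230 > Rehab 200 > Maternity 190 > Surgery 180 > Psych 110.
Onc: +8 to 8 (cap) → 31 left.
Cardio: +4 to 4 (cap) → 27 left.
Give Neuro 3 to hit its cap of 3 → 24 left.
ER takes 6 to reach its cap of 6 → 18 left.
Give Rehab 13 to hit its cap of 13 → 5 left.
Only 5 left; Maternity takes them to reach 5.

5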